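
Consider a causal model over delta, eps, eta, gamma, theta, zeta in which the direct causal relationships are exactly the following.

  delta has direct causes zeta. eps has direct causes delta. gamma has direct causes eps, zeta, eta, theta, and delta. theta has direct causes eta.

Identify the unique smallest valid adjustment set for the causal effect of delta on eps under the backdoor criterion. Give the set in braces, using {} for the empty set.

{}

Variables eligible for adjustment (non-descendants of delta, excluding delta and eps): {eta, theta, zeta}.
Backdoor paths from delta to eps:
  P1: delta <- zeta -> gamma <- eps
Each backdoor path contains an unconditioned collider, so every path is already blocked with the empty conditioning set:
  P1: blocked at collider gamma (neither it nor any descendant is in the conditioning set).
The empty set is therefore the unique smallest valid set.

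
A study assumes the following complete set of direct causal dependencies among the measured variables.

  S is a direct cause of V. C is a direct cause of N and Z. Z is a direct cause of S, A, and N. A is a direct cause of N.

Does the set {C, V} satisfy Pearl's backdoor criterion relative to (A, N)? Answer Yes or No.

Backdoor paths from A to N (paths whose first edge points into A):
  P1: A <- Z <- C -> N
  P2: A <- Z -> N
Condition 1 (no descendant of A in the set): holds — descendants of A are {N}; none are in {C, V}.
Condition 2 (every backdoor path blocked by {C, V}):
  P1: blocked at fork node C ∈ conditioning set.
  P2: open — no interior node is in the conditioning set.
{C, V} does not satisfy the backdoor criterion.

No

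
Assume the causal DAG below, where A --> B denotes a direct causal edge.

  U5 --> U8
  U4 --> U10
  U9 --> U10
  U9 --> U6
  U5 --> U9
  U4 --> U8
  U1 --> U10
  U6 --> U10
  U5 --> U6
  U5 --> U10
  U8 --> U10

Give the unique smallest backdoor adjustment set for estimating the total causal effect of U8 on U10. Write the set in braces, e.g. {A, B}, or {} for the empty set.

{U4, U5}

Variables eligible for adjustment (non-descendants of U8, excluding U8 and U10): {U1, U4, U5, U6, U9}.
Backdoor paths from U8 to U10:
  P1: U8 <- U4 -> U10
  P2: U8 <- U5 -> U9 -> U6 -> U10
  P3: U8 <- U5 -> U9 -> U10
  P4: U8 <- U5 -> U6 <- U9 -> U10
  P5: U8 <- U5 -> U6 -> U10
  P6: U8 <- U5 -> U10
The empty set is not sufficient: P1 (U8 <- U4 -> U10) has no collider blocking it and no conditioned non-collider, so it is open.
Try {U4, U5}:
  P1: blocked at fork node U4 ∈ conditioning set.
  P2: blocked at fork node U5 ∈ conditioning set.
  P3: blocked at fork node U5 ∈ conditioning set.
  P4: blocked at fork node U5 ∈ conditioning set.
  P5: blocked at fork node U5 ∈ conditioning set.
  P6: blocked at fork node U5 ∈ conditioning set.
{U4, U5} contains no descendant of U8 and blocks every backdoor path.
Every element of {U4, U5} is needed (dropping U4 leaves P1 open; dropping U5 leaves P2 open), so no proper subset is valid.
Among all size-2 subsets of the eligible variables, only {U4, U5} blocks every backdoor path, so it is the unique smallest valid adjustment set.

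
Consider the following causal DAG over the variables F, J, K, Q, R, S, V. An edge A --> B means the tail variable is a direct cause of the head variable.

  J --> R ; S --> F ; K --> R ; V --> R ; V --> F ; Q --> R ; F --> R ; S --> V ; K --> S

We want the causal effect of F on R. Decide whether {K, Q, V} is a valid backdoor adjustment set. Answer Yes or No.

Backdoor paths from F to R (paths whose first edge points into F):
  P1: F <- S <- K -> R
  P2: F <- S -> V -> R
  P3: F <- V <- S <- K -> R
  P4: F <- V -> R
Condition 1 (no descendant of F in the set): holds — descendants of F are {R}; none are in {K, Q, V}.
Condition 2 (every backdoor path blocked by {K, Q, V}):
  P1: blocked at fork node K ∈ conditioning set.
  P2: blocked at chain node V ∈ conditioning set.
  P3: blocked at chain node V ∈ conditioning set.
  P4: blocked at fork node V ∈ conditioning set.
{K, Q, V} satisfies the backdoor criterion.

Yes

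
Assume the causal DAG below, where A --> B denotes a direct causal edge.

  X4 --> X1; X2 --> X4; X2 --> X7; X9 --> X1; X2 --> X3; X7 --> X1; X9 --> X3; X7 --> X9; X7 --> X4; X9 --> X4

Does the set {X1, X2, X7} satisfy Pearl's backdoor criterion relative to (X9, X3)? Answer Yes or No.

Backdoor paths from X9 to X3 (paths whose first edge points into X9):
  P1: X9 <- X7 <- X2 -> X3
  P2: X9 <- X7 -> X4 <- X2 -> X3
  P3: X9 <- X7 -> X1 <- X4 <- X2 -> X3
Condition 1 (no descendant of X9 in the set): FAILS — X1 is a descendant of X9.
Condition 2 (every backdoor path blocked by {X1, X2, X7}):
  P1: blocked at chain node X7 ∈ conditioning set.
  P2: blocked at fork node X7 ∈ conditioning set.
  P3: blocked at fork node X7 ∈ conditioning set.
{X1, X2, X7} does not satisfy the backdoor criterion.

No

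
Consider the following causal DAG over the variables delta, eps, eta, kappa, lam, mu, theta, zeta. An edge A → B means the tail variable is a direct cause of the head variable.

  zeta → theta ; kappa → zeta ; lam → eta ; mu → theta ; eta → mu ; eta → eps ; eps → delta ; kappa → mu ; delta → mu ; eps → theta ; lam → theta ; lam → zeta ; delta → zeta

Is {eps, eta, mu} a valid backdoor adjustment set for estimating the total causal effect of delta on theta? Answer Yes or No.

No

Backdoor paths from delta to theta (paths whose first edge points into delta):
  P1: delta <- eps <- eta <- lam -> zeta <- kappa -> mu -> theta
  P2: delta <- eps <- eta <- lam -> zeta -> theta
  P3: delta <- eps <- eta <- lam -> theta
  P4: delta <- eps <- eta -> mu <- kappa -> zeta <- lam -> theta
  P5: delta <- eps <- eta -> mu <- kappa -> zeta -> theta
  P6: delta <- eps <- eta -> mu -> theta
  P7: delta <- eps -> theta
Condition 1 (no descendant of delta in the set): FAILS — mu is a descendant of delta.
Condition 2 (every backdoor path blocked by {eps, eta, mu}):
  P1: blocked at chain node eps ∈ conditioning set.
  P2: blocked at chain node eps ∈ conditioning set.
  P3: blocked at chain node eps ∈ conditioning set.
  P4: blocked at chain node eps ∈ conditioning set.
  P5: blocked at chain node eps ∈ conditioning set.
  P6: blocked at chain node eps ∈ conditioning set.
  P7: blocked at fork node eps ∈ conditioning set.
{eps, eta, mu} does not satisfy the backdoor criterion.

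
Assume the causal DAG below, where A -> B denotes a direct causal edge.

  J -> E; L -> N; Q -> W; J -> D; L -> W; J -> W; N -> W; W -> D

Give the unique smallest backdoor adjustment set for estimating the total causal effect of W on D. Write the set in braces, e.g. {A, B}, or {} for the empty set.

{J}

Variables eligible for adjustment (non-descendants of W, excluding W and D): {E, J, L, N, Q}.
Backdoor paths from W to D:
  P1: W <- J -> D
The empty set is not sufficient: P1 (W <- J -> D) has no collider blocking it and no conditioned non-collider, so it is open.
Try {J}:
  P1: blocked at fork node J ∈ conditioning set.
{J} contains no descendant of W and blocks every backdoor path.
No other singleton works — e.g. {L} leaves P1 open — so {J} is the unique smallest valid adjustment set.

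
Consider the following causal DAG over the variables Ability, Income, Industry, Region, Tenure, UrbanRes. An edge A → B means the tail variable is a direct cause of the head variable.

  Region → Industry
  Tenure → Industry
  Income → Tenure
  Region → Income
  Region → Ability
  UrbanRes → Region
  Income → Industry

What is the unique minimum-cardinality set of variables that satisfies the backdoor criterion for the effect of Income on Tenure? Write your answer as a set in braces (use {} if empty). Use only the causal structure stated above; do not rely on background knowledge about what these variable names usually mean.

{}

Variables eligible for adjustment (non-descendants of Income, excluding Income and Tenure): {Ability, Region, UrbanRes}.
Backdoor paths from Income to Tenure:
  P1: Income <- Region -> Industry <- Tenure
Each backdoor path contains an unconditioned collider, so every path is already blocked with the empty conditioning set:
  P1: blocked at collider Industry (neither it nor any descendant is in the conditioning set).
The empty set is therefore the unique smallest valid set.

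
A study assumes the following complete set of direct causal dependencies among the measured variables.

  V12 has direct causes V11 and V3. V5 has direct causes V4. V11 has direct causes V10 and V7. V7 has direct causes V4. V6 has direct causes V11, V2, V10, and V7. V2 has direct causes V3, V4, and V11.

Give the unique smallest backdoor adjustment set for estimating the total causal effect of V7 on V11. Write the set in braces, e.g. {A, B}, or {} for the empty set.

Variables eligible for adjustment (non-descendants of V7, excluding V7 and V11): {V10, V3, V4, V5}.
Backdoor paths from V7 to V11:
  P1: V7 <- V4 -> V2 <- V11
  P2: V7 <- V4 -> V2 <- V3 -> V12 <- V11
  P3: V7 <- V4 -> V2 -> V6 <- V10 -> V11
  P4: V7 <- V4 -> V2 -> V6 <- V11
Each backdoor path contains an unconditioned collider, so every path is already blocked with the empty conditioning set:
  P1: blocked at collider V2 (neither it nor any descendant is in the conditioning set).
  P2: blocked at collider V2 (neither it nor any descendant is in the conditioning set).
  P3: blocked at collider V6 (neither it nor any descendant is in the conditioning set).
  P4: blocked at collider V6 (neither it nor any descendant is in the conditioning set).
The empty set is therefore the unique smallest valid set.

{}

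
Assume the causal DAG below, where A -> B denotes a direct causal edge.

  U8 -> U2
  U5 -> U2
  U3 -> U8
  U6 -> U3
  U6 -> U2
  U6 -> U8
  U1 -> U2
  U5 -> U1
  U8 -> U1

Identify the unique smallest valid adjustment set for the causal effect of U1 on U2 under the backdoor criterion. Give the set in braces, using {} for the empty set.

Variables eligible for adjustment (non-descendants of U1, excluding U1 and U2): {U3, U5, U6, U8}.
Backdoor paths from U1 to U2:
  P1: U1 <- U5 -> U2
  P2: U1 <- U8 <- U6 -> U2
  P3: U1 <- U8 <- U3 <- U6 -> U2
  P4: U1 <- U8 -> U2
The empty set is not sufficient: P1 (U1 <- U5 -> U2) has no collider blocking it and no conditioned non-collider, so it is open.
Try {U5, U8}:
  P1: blocked at fork node U5 ∈ conditioning set.
  P2: blocked at chain node U8 ∈ conditioning set.
  P3: blocked at chain node U8 ∈ conditioning set.
  P4: blocked at fork node U8 ∈ conditioning set.
{U5, U8} contains no descendant of U1 and blocks every backdoor path.
Every element of {U5, U8} is needed (dropping U5 leaves P1 open; dropping U8 leaves P2 open), so no proper subset is valid.
Among all size-2 subsets of the eligible variables, only {U5, U8} blocks every backdoor path, so it is the unique smallest valid adjustment set.

{U5, U8}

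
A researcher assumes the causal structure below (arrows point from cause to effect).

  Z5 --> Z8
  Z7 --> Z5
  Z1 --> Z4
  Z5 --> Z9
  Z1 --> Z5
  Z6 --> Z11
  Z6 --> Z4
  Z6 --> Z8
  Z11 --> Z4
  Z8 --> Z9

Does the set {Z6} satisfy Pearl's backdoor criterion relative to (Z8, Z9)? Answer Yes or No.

Backdoor paths from Z8 to Z9 (paths whose first edge points into Z8):
  P1: Z8 <- Z5 -> Z9
  P2: Z8 <- Z6 -> Z11 -> Z4 <- Z1 -> Z5 -> Z9
  P3: Z8 <- Z6 -> Z4 <- Z1 -> Z5 -> Z9
Condition 1 (no descendant of Z8 in the set): holds — descendants of Z8 are {Z9}; none are in {Z6}.
Condition 2 (every backdoor path blocked by {Z6}):
  P1: open — no interior node is in the conditioning set.
  P2: blocked at fork node Z6 ∈ conditioning set.
  P3: blocked at fork node Z6 ∈ conditioning set.
{Z6} does not satisfy the backdoor criterion.

No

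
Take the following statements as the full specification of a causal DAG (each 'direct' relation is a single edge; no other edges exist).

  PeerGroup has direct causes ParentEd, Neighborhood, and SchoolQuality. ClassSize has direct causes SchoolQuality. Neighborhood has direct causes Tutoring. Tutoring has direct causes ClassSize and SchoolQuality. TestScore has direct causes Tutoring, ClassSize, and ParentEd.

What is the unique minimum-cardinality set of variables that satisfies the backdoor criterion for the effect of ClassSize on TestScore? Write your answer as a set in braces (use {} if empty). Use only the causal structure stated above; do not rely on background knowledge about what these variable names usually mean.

Variables eligible for adjustment (non-descendants of ClassSize, excluding ClassSize and TestScore): {ParentEd, SchoolQuality}.
Backdoor paths from ClassSize to TestScore:
  P1: ClassSize <- SchoolQuality -> Tutoring -> Neighborhood -> PeerGroup <- ParentEd -> TestScore
  P2: ClassSize <- SchoolQuality -> Tutoring -> TestScore
  P3: ClassSize <- SchoolQuality -> PeerGroup <- ParentEd -> TestScore
  P4: ClassSize <- SchoolQuality -> PeerGroup <- Neighborhood <- Tutoring -> TestScore
The empty set is not sufficient: P2 (ClassSize <- SchoolQuality -> Tutoring -> TestScore) has no collider blocking it and no conditioned non-collider, so it is open.
Try {SchoolQuality}:
  P1: blocked at fork node SchoolQuality ∈ conditioning set.
  P2: blocked at fork node SchoolQuality ∈ conditioning set.
  P3: blocked at fork node SchoolQuality ∈ conditioning set.
  P4: blocked at fork node SchoolQuality ∈ conditioning set.
{SchoolQuality} contains no descendant of ClassSize and blocks every backdoor path.
No other singleton works — e.g. {ParentEd} leaves P2 open — so {SchoolQuality} is the unique smallest valid adjustment set.

{SchoolQuality}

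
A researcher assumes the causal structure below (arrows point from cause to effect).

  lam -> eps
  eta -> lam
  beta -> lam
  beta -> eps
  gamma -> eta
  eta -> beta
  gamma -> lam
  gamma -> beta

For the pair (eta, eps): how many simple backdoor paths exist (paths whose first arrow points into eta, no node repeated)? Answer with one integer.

4

A backdoor path from eta to eps is any simple undirected path whose first edge points into eta (i.e. leaves eta via a parent).
Parents of eta: {gamma}.
Enumerating:
  P1: eta <- gamma -> beta -> lam -> eps
  P2: eta <- gamma -> beta -> eps
  P3: eta <- gamma -> lam <- beta -> eps
  P4: eta <- gamma -> lam -> eps
That exhausts the simple backdoor paths. Count: 4.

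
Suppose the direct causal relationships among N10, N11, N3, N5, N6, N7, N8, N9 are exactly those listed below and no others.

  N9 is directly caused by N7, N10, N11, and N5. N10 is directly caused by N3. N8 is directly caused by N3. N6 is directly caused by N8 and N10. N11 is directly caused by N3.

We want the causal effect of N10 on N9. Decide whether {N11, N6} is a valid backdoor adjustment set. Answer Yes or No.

Backdoor paths from N10 to N9 (paths whose first edge points into N10):
  P1: N10 <- N3 -> N11 -> N9
Condition 1 (no descendant of N10 in the set): FAILS — N6 is a descendant of N10.
Condition 2 (every backdoor path blocked by {N11, N6}):
  P1: blocked at chain node N11 ∈ conditioning set.
{N11, N6} does not satisfy the backdoor criterion.

No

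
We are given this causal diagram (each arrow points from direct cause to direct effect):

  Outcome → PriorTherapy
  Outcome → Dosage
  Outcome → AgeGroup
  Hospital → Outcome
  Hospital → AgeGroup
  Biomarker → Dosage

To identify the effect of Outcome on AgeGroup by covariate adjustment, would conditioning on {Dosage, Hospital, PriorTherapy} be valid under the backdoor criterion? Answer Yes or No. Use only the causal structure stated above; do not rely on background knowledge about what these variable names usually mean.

No

Backdoor paths from Outcome to AgeGroup (paths whose first edge points into Outcome):
  P1: Outcome <- Hospital -> AgeGroup
Condition 1 (no descendant of Outcome in the set): FAILS — Dosage and PriorTherapy are descendants of Outcome.
Condition 2 (every backdoor path blocked by {Dosage, Hospital, PriorTherapy}):
  P1: blocked at fork node Hospital ∈ conditioning set.
{Dosage, Hospital, PriorTherapy} does not satisfy the backdoor criterion.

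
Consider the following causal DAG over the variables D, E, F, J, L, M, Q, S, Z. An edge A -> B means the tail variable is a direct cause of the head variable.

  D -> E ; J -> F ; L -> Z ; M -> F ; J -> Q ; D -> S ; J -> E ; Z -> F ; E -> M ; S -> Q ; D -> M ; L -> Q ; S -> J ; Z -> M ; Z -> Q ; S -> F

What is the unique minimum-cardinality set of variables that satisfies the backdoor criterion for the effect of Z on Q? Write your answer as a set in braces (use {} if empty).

Variables eligible for adjustment (non-descendants of Z, excluding Z and Q): {D, E, J, L, S}.
Backdoor paths from Z to Q:
  P1: Z <- L -> Q
The empty set is not sufficient: P1 (Z <- L -> Q) has no collider blocking it and no conditioned non-collider, so it is open.
Try {L}:
  P1: blocked at fork node L ∈ conditioning set.
{L} contains no descendant of Z and blocks every backdoor path.
No other singleton works — e.g. {D} leaves P1 open — so {L} is the unique smallest valid adjustment set.

{L}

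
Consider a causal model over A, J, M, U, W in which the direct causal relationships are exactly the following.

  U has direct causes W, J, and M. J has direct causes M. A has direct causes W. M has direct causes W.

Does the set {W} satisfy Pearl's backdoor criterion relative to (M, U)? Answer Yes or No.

Backdoor paths from M to U (paths whose first edge points into M):
  P1: M <- W -> U
Condition 1 (no descendant of M in the set): holds — descendants of M are {J, U}; none are in {W}.
Condition 2 (every backdoor path blocked by {W}):
  P1: blocked at fork node W ∈ conditioning set.
{W} satisfies the backdoor criterion.

Yes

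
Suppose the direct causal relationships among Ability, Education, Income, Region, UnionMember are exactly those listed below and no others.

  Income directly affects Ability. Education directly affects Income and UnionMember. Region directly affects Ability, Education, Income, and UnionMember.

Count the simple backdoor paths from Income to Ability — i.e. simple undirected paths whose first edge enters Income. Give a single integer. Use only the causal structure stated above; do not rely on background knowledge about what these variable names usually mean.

A backdoor path from Income to Ability is any simple undirected path whose first edge points into Income (i.e. leaves Income via a parent).
Parents of Income: {Education, Region}.
Enumerating:
  P1: Income <- Region -> Ability
  P2: Income <- Education <- Region -> Ability
  P3: Income <- Education -> UnionMember <- Region -> Ability
That exhausts the simple backdoor paths. Count: 3.

3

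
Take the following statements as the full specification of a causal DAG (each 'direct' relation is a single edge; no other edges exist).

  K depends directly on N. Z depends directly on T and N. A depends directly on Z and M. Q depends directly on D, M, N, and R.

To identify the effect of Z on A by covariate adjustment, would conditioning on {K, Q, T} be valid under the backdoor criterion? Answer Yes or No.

Backdoor paths from Z to A (paths whose first edge points into Z):
  P1: Z <- N -> Q <- M -> A
Condition 1 (no descendant of Z in the set): holds — descendants of Z are {A}; none are in {K, Q, T}.
Condition 2 (every backdoor path blocked by {K, Q, T}):
  P1: open — collider(s) Q are conditioned on (or have a conditioned descendant) and no non-collider on the path is in the set.
{K, Q, T} does not satisfy the backdoor criterion.

No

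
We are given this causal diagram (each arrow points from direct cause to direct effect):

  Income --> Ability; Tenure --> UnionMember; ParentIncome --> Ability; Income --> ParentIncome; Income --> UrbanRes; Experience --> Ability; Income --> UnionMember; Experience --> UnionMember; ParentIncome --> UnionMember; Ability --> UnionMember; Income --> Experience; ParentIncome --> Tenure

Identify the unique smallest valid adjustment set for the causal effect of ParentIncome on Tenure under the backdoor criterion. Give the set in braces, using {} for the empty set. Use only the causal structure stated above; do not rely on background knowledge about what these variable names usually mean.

{}

Variables eligible for adjustment (non-descendants of ParentIncome, excluding ParentIncome and Tenure): {Experience, Income, UrbanRes}.
Backdoor paths from ParentIncome to Tenure:
  P1: ParentIncome <- Income -> Experience -> Ability -> UnionMember <- Tenure
  P2: ParentIncome <- Income -> Experience -> UnionMember <- Tenure
  P3: ParentIncome <- Income -> Ability <- Experience -> UnionMember <- Tenure
  P4: ParentIncome <- Income -> Ability -> UnionMember <- Tenure
  P5: ParentIncome <- Income -> UnionMember <- Tenure
Each backdoor path contains an unconditioned collider, so every path is already blocked with the empty conditioning set:
  P1: blocked at collider UnionMember (neither it nor any descendant is in the conditioning set).
  P2: blocked at collider UnionMember (neither it nor any descendant is in the conditioning set).
  P3: blocked at collider Ability (neither it nor any descendant is in the conditioning set).
  P4: blocked at collider UnionMember (neither it nor any descendant is in the conditioning set).
  P5: blocked at collider UnionMember (neither it nor any descendant is in the conditioning set).
The empty set is therefore the unique smallest valid set.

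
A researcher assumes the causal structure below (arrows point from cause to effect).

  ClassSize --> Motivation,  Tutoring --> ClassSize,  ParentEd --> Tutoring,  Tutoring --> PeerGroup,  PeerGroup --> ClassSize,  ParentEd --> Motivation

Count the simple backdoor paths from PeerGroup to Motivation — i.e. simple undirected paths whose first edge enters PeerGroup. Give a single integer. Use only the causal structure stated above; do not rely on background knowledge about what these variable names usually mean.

2

A backdoor path from PeerGroup to Motivation is any simple undirected path whose first edge points into PeerGroup (i.e. leaves PeerGroup via a parent).
Parents of PeerGroup: {Tutoring}.
Enumerating:
  P1: PeerGroup <- Tutoring <- ParentEd -> Motivation
  P2: PeerGroup <- Tutoring -> ClassSize -> Motivation
That exhausts the simple backdoor paths. Count: 2.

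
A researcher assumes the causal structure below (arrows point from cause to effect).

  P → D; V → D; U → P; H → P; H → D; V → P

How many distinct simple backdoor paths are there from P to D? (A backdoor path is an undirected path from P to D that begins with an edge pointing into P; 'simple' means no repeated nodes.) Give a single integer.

2

A backdoor path from P to D is any simple undirected path whose first edge points into P (i.e. leaves P via a parent).
Parents of P: {H, U, V}.
Enumerating:
  P1: P <- H -> D
  P2: P <- V -> D
That exhausts the simple backdoor paths. Count: 2.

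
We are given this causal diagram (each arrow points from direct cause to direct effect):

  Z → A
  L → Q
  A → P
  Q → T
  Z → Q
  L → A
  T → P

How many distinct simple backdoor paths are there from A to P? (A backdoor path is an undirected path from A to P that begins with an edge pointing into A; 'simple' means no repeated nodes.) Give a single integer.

2

A backdoor path from A to P is any simple undirected path whose first edge points into A (i.e. leaves A via a parent).
Parents of A: {L, Z}.
Enumerating:
  P1: A <- L -> Q -> T -> P
  P2: A <- Z -> Q -> T -> P
That exhausts the simple backdoor paths. Count: 2.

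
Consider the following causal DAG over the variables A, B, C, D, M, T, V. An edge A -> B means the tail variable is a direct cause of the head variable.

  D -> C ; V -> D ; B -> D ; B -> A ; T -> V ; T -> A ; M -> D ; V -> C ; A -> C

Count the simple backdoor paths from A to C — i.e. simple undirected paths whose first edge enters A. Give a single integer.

A backdoor path from A to C is any simple undirected path whose first edge points into A (i.e. leaves A via a parent).
Parents of A: {B, T}.
Enumerating:
  P1: A <- B -> D <- V -> C
  P2: A <- B -> D -> C
  P3: A <- T -> V -> D -> C
  P4: A <- T -> V -> C
That exhausts the simple backdoor paths. Count: 4.

4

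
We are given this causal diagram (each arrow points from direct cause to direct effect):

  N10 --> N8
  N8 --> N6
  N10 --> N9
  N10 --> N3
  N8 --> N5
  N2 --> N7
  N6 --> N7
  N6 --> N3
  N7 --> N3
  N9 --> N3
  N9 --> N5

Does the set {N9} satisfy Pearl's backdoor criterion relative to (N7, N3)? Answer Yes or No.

No

Backdoor paths from N7 to N3 (paths whose first edge points into N7):
  P1: N7 <- N6 <- N8 <- N10 -> N9 -> N3
  P2: N7 <- N6 <- N8 <- N10 -> N3
  P3: N7 <- N6 <- N8 -> N5 <- N9 <- N10 -> N3
  P4: N7 <- N6 <- N8 -> N5 <- N9 -> N3
  P5: N7 <- N6 -> N3
Condition 1 (no descendant of N7 in the set): holds — descendants of N7 are {N3}; none are in {N9}.
Condition 2 (every backdoor path blocked by {N9}):
  P1: blocked at chain node N9 ∈ conditioning set.
  P2: open — no interior node is in the conditioning set.
  P3: blocked at collider N5 (neither it nor any descendant is in the conditioning set).
  P4: blocked at collider N5 (neither it nor any descendant is in the conditioning set).
  P5: open — no interior node is in the conditioning set.
{N9} does not satisfy the backdoor criterion.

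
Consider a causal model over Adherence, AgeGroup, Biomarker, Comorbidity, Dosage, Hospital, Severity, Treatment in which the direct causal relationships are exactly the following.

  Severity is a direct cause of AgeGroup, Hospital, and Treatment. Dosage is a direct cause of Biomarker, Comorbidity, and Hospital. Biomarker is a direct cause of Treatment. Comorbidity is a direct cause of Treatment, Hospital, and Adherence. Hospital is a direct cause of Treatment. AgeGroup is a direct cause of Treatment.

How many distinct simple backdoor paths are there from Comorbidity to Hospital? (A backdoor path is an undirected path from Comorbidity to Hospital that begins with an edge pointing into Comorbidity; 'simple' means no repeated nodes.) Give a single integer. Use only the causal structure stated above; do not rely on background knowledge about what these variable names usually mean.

A backdoor path from Comorbidity to Hospital is any simple undirected path whose first edge points into Comorbidity (i.e. leaves Comorbidity via a parent).
Parents of Comorbidity: {Dosage}.
Enumerating:
  P1: Comorbidity <- Dosage -> Hospital
  P2: Comorbidity <- Dosage -> Biomarker -> Treatment <- Severity -> Hospital
  P3: Comorbidity <- Dosage -> Biomarker -> Treatment <- Hospital
  P4: Comorbidity <- Dosage -> Biomarker -> Treatment <- AgeGroup <- Severity -> Hospital
That exhausts the simple backdoor paths. Count: 4.

4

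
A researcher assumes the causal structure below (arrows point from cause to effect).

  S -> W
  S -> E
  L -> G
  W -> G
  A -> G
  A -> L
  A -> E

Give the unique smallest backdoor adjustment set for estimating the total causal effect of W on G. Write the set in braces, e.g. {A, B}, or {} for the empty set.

Variables eligible for adjustment (non-descendants of W, excluding W and G): {A, E, L, S}.
Backdoor paths from W to G:
  P1: W <- S -> E <- A -> L -> G
  P2: W <- S -> E <- A -> G
Each backdoor path contains an unconditioned collider, so every path is already blocked with the empty conditioning set:
  P1: blocked at collider E (neither it nor any descendant is in the conditioning set).
  P2: blocked at collider E (neither it nor any descendant is in the conditioning set).
The empty set is therefore the unique smallest valid set.

{}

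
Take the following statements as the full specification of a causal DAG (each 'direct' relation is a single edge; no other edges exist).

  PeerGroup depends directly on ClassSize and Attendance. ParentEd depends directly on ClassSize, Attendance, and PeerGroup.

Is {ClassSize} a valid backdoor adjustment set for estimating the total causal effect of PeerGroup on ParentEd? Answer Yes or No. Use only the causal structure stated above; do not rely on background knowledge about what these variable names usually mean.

Backdoor paths from PeerGroup to ParentEd (paths whose first edge points into PeerGroup):
  P1: PeerGroup <- Attendance -> ParentEd
  P2: PeerGroup <- ClassSize -> ParentEd
Condition 1 (no descendant of PeerGroup in the set): holds — descendants of PeerGroup are {ParentEd}; none are in {ClassSize}.
Condition 2 (every backdoor path blocked by {ClassSize}):
  P1: open — no interior node is in the conditioning set.
  P2: blocked at fork node ClassSize ∈ conditioning set.
{ClassSize} does not satisfy the backdoor criterion.

No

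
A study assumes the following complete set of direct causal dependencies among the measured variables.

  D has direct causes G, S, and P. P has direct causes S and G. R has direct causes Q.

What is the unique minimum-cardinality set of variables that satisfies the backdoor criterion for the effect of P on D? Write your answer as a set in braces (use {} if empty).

Variables eligible for adjustment (non-descendants of P, excluding P and D): {G, Q, R, S}.
Backdoor paths from P to D:
  P1: P <- G -> D
  P2: P <- S -> D
The empty set is not sufficient: P1 (P <- G -> D) has no collider blocking it and no conditioned non-collider, so it is open.
Try {G, S}:
  P1: blocked at fork node G ∈ conditioning set.
  P2: blocked at fork node S ∈ conditioning set.
{G, S} contains no descendant of P and blocks every backdoor path.
Every element of {G, S} is needed (dropping G leaves P1 open; dropping S leaves P2 open), so no proper subset is valid.
Among all size-2 subsets of the eligible variables, only {G, S} blocks every backdoor path, so it is the unique smallest valid adjustment set.

{G, S}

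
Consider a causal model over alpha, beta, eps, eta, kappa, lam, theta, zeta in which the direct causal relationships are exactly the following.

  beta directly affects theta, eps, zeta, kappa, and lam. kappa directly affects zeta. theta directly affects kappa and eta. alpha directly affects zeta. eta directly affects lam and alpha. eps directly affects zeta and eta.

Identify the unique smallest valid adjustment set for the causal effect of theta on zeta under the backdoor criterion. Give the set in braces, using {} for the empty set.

{beta}

Variables eligible for adjustment (non-descendants of theta, excluding theta and zeta): {beta, eps}.
Backdoor paths from theta to zeta:
  P1: theta <- beta -> eps -> eta -> alpha -> zeta
  P2: theta <- beta -> eps -> zeta
  P3: theta <- beta -> kappa -> zeta
  P4: theta <- beta -> zeta
  P5: theta <- beta -> lam <- eta <- eps -> zeta
  P6: theta <- beta -> lam <- eta -> alpha -> zeta
The empty set is not sufficient: P1 (theta <- beta -> eps -> eta -> alpha -> zeta) has no collider blocking it and no conditioned non-collider, so it is open.
Try {beta}:
  P1: blocked at fork node beta ∈ conditioning set.
  P2: blocked at fork node beta ∈ conditioning set.
  P3: blocked at fork node beta ∈ conditioning set.
  P4: blocked at fork node beta ∈ conditioning set.
  P5: blocked at fork node beta ∈ conditioning set.
  P6: blocked at fork node beta ∈ conditioning set.
{beta} contains no descendant of theta and blocks every backdoor path.
No other singleton works — e.g. {eps} leaves P3 open — so {beta} is the unique smallest valid adjustment set.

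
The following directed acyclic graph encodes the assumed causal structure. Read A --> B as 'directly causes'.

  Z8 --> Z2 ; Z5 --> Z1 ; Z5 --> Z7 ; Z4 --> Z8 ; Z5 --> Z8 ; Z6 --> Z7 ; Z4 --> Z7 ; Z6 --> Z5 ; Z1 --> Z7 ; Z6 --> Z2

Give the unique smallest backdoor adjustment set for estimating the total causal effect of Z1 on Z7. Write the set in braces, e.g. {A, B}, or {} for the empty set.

{Z5}

Variables eligible for adjustment (non-descendants of Z1, excluding Z1 and Z7): {Z2, Z4, Z5, Z6, Z8}.
Backdoor paths from Z1 to Z7:
  P1: Z1 <- Z5 <- Z6 -> Z7
  P2: Z1 <- Z5 <- Z6 -> Z2 <- Z8 <- Z4 -> Z7
  P3: Z1 <- Z5 -> Z8 <- Z4 -> Z7
  P4: Z1 <- Z5 -> Z8 -> Z2 <- Z6 -> Z7
  P5: Z1 <- Z5 -> Z7
The empty set is not sufficient: P1 (Z1 <- Z5 <- Z6 -> Z7) has no collider blocking it and no conditioned non-collider, so it is open.
Try {Z5}:
  P1: blocked at chain node Z5 ∈ conditioning set.
  P2: blocked at chain node Z5 ∈ conditioning set.
  P3: blocked at fork node Z5 ∈ conditioning set.
  P4: blocked at fork node Z5 ∈ conditioning set.
  P5: blocked at fork node Z5 ∈ conditioning set.
{Z5} contains no descendant of Z1 and blocks every backdoor path.
No other singleton works — e.g. {Z6} leaves P5 open — so {Z5} is the unique smallest valid adjustment set.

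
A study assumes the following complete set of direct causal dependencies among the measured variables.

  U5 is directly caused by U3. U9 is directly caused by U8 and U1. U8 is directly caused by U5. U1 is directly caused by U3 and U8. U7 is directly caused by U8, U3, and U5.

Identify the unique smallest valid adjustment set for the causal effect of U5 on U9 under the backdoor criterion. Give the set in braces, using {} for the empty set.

Variables eligible for adjustment (non-descendants of U5, excluding U5 and U9): {U3}.
Backdoor paths from U5 to U9:
  P1: U5 <- U3 -> U1 <- U8 -> U9
  P2: U5 <- U3 -> U1 -> U9
  P3: U5 <- U3 -> U7 <- U8 -> U1 -> U9
  P4: U5 <- U3 -> U7 <- U8 -> U9
The empty set is not sufficient: P2 (U5 <- U3 -> U1 -> U9) has no collider blocking it and no conditioned non-collider, so it is open.
Try {U3}:
  P1: blocked at fork node U3 ∈ conditioning set.
  P2: blocked at fork node U3 ∈ conditioning set.
  P3: blocked at fork node U3 ∈ conditioning set.
  P4: blocked at fork node U3 ∈ conditioning set.
{U3} contains no descendant of U5 and blocks every backdoor path.
{U3} is the unique smallest valid adjustment set.

{U3}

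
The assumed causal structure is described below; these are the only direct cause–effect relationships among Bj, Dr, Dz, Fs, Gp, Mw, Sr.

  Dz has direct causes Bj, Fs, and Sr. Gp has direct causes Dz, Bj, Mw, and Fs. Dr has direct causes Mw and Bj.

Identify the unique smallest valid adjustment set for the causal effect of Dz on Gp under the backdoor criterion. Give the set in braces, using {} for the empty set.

{Bj, Fs}

Variables eligible for adjustment (non-descendants of Dz, excluding Dz and Gp): {Bj, Dr, Fs, Mw, Sr}.
Backdoor paths from Dz to Gp:
  P1: Dz <- Bj -> Gp
  P2: Dz <- Bj -> Dr <- Mw -> Gp
  P3: Dz <- Fs -> Gp
The empty set is not sufficient: P1 (Dz <- Bj -> Gp) has no collider blocking it and no conditioned non-collider, so it is open.
Try {Bj, Fs}:
  P1: blocked at fork node Bj ∈ conditioning set.
  P2: blocked at fork node Bj ∈ conditioning set.
  P3: blocked at fork node Fs ∈ conditioning set.
{Bj, Fs} contains no descendant of Dz and blocks every backdoor path.
Every element of {Bj, Fs} is needed (dropping Bj leaves P1 open; dropping Fs leaves P3 open), so no proper subset is valid.
Among all size-2 subsets of the eligible variables, only {Bj, Fs} blocks every backdoor path, so it is the unique smallest valid adjustment set.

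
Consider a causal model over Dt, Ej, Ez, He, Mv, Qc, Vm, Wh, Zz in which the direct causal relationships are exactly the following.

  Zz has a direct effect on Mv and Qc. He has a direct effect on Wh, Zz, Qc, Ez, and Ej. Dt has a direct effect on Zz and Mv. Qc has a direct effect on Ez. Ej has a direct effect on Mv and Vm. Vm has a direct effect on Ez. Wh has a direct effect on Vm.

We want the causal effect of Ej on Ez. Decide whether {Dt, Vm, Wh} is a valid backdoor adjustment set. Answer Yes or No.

Backdoor paths from Ej to Ez (paths whose first edge points into Ej):
  P1: Ej <- He -> Wh -> Vm -> Ez
  P2: Ej <- He -> Zz -> Qc -> Ez
  P3: Ej <- He -> Qc -> Ez
  P4: Ej <- He -> Ez
Condition 1 (no descendant of Ej in the set): FAILS — Vm is a descendant of Ej.
Condition 2 (every backdoor path blocked by {Dt, Vm, Wh}):
  P1: blocked at chain node Wh ∈ conditioning set.
  P2: open — no interior node is in the conditioning set.
  P3: open — no interior node is in the conditioning set.
  P4: open — no interior node is in the conditioning set.
{Dt, Vm, Wh} does not satisfy the backdoor criterion.

No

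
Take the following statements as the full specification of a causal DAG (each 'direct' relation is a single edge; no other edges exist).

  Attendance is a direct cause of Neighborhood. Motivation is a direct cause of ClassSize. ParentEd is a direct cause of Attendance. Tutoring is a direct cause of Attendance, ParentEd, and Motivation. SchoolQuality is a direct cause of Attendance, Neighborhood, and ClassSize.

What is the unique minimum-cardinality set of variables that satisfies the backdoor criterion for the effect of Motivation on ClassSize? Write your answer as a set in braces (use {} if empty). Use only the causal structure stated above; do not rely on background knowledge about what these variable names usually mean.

{}

Variables eligible for adjustment (non-descendants of Motivation, excluding Motivation and ClassSize): {Attendance, Neighborhood, ParentEd, SchoolQuality, Tutoring}.
Backdoor paths from Motivation to ClassSize:
  P1: Motivation <- Tutoring -> ParentEd -> Attendance <- SchoolQuality -> ClassSize
  P2: Motivation <- Tutoring -> ParentEd -> Attendance -> Neighborhood <- SchoolQuality -> ClassSize
  P3: Motivation <- Tutoring -> Attendance <- SchoolQuality -> ClassSize
  P4: Motivation <- Tutoring -> Attendance -> Neighborhood <- SchoolQuality -> ClassSize
Each backdoor path contains an unconditioned collider, so every path is already blocked with the empty conditioning set:
  P1: blocked at collider Attendance (neither it nor any descendant is in the conditioning set).
  P2: blocked at collider Neighborhood (neither it nor any descendant is in the conditioning set).
  P3: blocked at collider Attendance (neither it nor any descendant is in the conditioning set).
  P4: blocked at collider Neighborhood (neither it nor any descendant is in the conditioning set).
The empty set is therefore the unique smallest valid set.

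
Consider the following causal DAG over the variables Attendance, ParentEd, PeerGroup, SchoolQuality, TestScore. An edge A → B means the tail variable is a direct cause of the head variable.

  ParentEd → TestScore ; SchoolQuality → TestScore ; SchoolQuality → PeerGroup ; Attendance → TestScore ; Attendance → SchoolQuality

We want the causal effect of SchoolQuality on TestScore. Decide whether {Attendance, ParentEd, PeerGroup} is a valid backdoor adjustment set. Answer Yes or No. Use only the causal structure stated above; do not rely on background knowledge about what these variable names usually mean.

No

Backdoor paths from SchoolQuality to TestScore (paths whose first edge points into SchoolQuality):
  P1: SchoolQuality <- Attendance -> TestScore
Condition 1 (no descendant of SchoolQuality in the set): FAILS — PeerGroup is a descendant of SchoolQuality.
Condition 2 (every backdoor path blocked by {Attendance, ParentEd, PeerGroup}):
  P1: blocked at fork node Attendance ∈ conditioning set.
{Attendance, ParentEd, PeerGroup} does not satisfy the backdoor criterion.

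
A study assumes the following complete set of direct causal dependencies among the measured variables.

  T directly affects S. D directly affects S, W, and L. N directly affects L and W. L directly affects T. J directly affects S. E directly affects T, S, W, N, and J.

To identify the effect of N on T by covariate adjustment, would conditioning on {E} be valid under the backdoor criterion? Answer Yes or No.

Backdoor paths from N to T (paths whose first edge points into N):
  P1: N <- E -> J -> S <- D -> L -> T
  P2: N <- E -> J -> S <- T
  P3: N <- E -> W <- D -> L -> T
  P4: N <- E -> W <- D -> S <- T
  P5: N <- E -> T
  P6: N <- E -> S <- D -> L -> T
  P7: N <- E -> S <- T
Condition 1 (no descendant of N in the set): holds — descendants of N are {L, S, T, W}; none are in {E}.
Condition 2 (every backdoor path blocked by {E}):
  P1: blocked at fork node E ∈ conditioning set.
  P2: blocked at fork node E ∈ conditioning set.
  P3: blocked at fork node E ∈ conditioning set.
  P4: blocked at fork node E ∈ conditioning set.
  P5: blocked at fork node E ∈ conditioning set.
  P6: blocked at fork node E ∈ conditioning set.
  P7: blocked at fork node E ∈ conditioning set.
{E} satisfies the backdoor criterion.

Yes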